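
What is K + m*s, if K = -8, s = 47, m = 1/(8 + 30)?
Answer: -257/38 ≈ -6.7632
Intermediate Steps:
m = 1/38 ≈ 0.026316
K + m*s = -8 + (1/38)*47 = -8 + 47/38 = -257/38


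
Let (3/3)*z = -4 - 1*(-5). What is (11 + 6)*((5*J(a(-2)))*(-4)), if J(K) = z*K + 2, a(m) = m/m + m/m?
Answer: -1360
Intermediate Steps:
z = 1 (z = -4 - 1*(-5) = -4 + 5 = 1)
a(m) = 2 (a(m) = 1 + 1 = 2)
J(K) = 2 + K (J(K) = 1*K + 2 = K + 2 = 2 + K)
(11 + 6)*((5*J(a(-2)))*(-4)) = (11 + 6)*((5*(2 + 2))*(-4)) = 17*((5*4)*(-4)) = 17*(20*(-4)) = 17*(-80) = -1360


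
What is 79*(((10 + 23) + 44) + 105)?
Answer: 14378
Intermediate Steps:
79*(((10 + 23) + 44) + 105) = 79*((33 + 44) + 105) = 79*(77 + 105) = 79*182 = 14378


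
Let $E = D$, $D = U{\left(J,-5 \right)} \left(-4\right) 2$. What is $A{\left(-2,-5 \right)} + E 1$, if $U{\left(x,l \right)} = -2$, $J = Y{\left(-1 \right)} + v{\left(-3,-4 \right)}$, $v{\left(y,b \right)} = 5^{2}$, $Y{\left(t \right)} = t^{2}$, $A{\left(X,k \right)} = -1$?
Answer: $15$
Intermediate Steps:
$v{\left(y,b \right)} = 25$
$J = 26$ ($J = \left(-1\right)^{2} + 25 = 1 + 25 = 26$)
$D = 16$ ($D = \left(-2\right) \left(-4\right) 2 = 8 \cdot 2 = 16$)
$E = 16$
$A{\left(-2,-5 \right)} + E 1 = -1 + 16 \cdot 1 = -1 + 16 = 15$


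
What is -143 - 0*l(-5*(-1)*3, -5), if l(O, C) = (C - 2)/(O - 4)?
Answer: -143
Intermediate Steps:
l(O, C) = (-2 + C)/(-4 + O)
-143 - 0*l(-5*(-1)*3, -5) = -143 - 0*(-2 - 5)/(-4 - 5*(-1)*3) = -143 - 0*-7/(-4 + 5*3) = -143 - 0*-7/(-4 + 15) = -143 - 0*-7/11 = -143 - 0*(1/11)*(-7) = -143 - 0*(-7)/11 = -143 - 91*0 = -143 + 0 = -143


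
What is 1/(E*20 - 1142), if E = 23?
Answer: -1/682 ≈ -0.0014663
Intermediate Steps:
1/(E*20 - 1142) = 1/(23*20 - 1142) = 1/(460 - 1142) = 1/(-682) = -1/682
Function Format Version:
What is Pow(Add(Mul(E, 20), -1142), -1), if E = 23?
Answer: Rational(-1, 682) ≈ -0.0014663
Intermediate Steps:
Pow(Add(Mul(E, 20), -1142), -1) = Pow(Add(Mul(23, 20), -1142), -1) = Pow(Add(460, -1142), -1) = Pow(-682, -1) = Rational(-1, 682)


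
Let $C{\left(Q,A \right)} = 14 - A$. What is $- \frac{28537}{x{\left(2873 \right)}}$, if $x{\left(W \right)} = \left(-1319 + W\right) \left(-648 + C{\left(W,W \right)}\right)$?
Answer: $\frac{28537}{5449878} \approx 0.0052363$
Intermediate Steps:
$x{\left(W \right)} = \left(-1319 + W\right) \left(-634 - W\right)$ ($x{\left(W \right)} = \left(-1319 + W\right) \left(-648 - \left(-14 + W\right)\right) = \left(-1319 + W\right) \left(-634 - W\right)$)
$- \frac{28537}{x{\left(2873 \right)}} = - \frac{28537}{836246 - 2873^{2} + 685 \cdot 2873} = - \frac{28537}{836246 - 8254129 + 1968005} = - \frac{28537}{-5449878} = \left(-28537\right) \left(- \frac{1}{5449878}\right) = \frac{28537}{5449878}$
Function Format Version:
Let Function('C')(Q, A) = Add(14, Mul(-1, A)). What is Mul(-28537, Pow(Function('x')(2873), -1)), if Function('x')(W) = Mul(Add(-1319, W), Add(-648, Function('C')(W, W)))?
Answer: Rational(28537, 5449878) ≈ 0.0052363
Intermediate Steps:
Function('x')(W) = Mul(Add(-1319, W), Add(-634, Mul(-1, W))) (Function('x')(W) = Mul(Add(-1319, W), Add(-648, Add(14, Mul(-1, W)))) = Mul(Add(-1319, W), Add(-634, Mul(-1, W))))
Mul(-28537, Pow(Function('x')(2873), -1)) = Mul(-28537, Pow(Add(836246, Mul(-1, Pow(2873, 2)), Mul(685, 2873)), -1)) = Mul(-28537, Pow(Add(836246, Mul(-1, 8254129), 1968005), -1)) = Mul(-28537, Pow(Add(836246, -8254129, 1968005), -1)) = Mul(-28537, Pow(-5449878, -1)) = Mul(-28537, Rational(-1, 5449878)) = Rational(28537, 5449878)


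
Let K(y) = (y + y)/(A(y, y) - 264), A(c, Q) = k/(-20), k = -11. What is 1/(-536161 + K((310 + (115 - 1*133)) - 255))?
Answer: -5269/2825033789 ≈ -1.8651e-6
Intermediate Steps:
A(c, Q) = 11/20 (A(c, Q) = -11/(-20) = -11*(-1/20) = 11/20)
K(y) = -40*y/5269 (K(y) = (y + y)/(11/20 - 264) = (2*y)/(-5269/20) = (2*y)*(-20/5269) = -40*y/5269)
1/(-536161 + K((310 + (115 - 1*133)) - 255)) = 1/(-536161 - 40*((310 + (115 - 1*133)) - 255)/5269) = 1/(-536161 - 40*((310 + (115 - 133)) - 255)/5269) = 1/(-536161 - 40*((310 - 18) - 255)/5269) = 1/(-536161 - 40*(292 - 255)/5269) = 1/(-536161 - 40/5269*37) = 1/(-536161 - 1480/5269) = 1/(-2825033789/5269) = -5269/2825033789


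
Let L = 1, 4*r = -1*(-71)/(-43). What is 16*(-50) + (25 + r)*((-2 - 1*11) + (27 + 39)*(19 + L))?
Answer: 5389703/172 ≈ 31335.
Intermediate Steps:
r = -71/172 (r = (-1*(-71)/(-43))/4 = (71*(-1/43))/4 = (¼)*(-71/43) = -71/172 ≈ -0.41279)
16*(-50) + (25 + r)*((-2 - 1*11) + (27 + 39)*(19 + L)) = 16*(-50) + (25 - 71/172)*((-2 - 1*11) + (27 + 39)*(19 + 1)) = -800 + 4229*((-2 - 11) + 66*20)/172 = -800 + 4229*(-13 + 1320)/172 = -800 + (4229/172)*1307 = -800 + 5527303/172 = 5389703/172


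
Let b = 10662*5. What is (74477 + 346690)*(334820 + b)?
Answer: 163467547710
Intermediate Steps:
b = 53310
(74477 + 346690)*(334820 + b) = (74477 + 346690)*(334820 + 53310) = 421167*388130 = 163467547710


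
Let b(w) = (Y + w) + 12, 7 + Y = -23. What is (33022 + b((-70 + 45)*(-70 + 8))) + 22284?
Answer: 56838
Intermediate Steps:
Y = -30 (Y = -7 - 23 = -30)
b(w) = -18 + w (b(w) = (-30 + w) + 12 = -18 + w)
(33022 + b((-70 + 45)*(-70 + 8))) + 22284 = (33022 + (-18 + (-70 + 45)*(-70 + 8))) + 22284 = (33022 + (-18 - 25*(-62))) + 22284 = (33022 + (-18 + 1550)) + 22284 = (33022 + 1532) + 22284 = 34554 + 22284 = 56838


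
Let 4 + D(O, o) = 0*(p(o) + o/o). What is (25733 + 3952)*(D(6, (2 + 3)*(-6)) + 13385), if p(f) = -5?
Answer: 397214985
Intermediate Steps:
D(O, o) = -4 (D(O, o) = -4 + 0*(-5 + o/o) = -4 + 0*(-5 + 1) = -4 + 0*(-4) = -4 + 0 = -4)
(25733 + 3952)*(D(6, (2 + 3)*(-6)) + 13385) = (25733 + 3952)*(-4 + 13385) = 29685*13381 = 397214985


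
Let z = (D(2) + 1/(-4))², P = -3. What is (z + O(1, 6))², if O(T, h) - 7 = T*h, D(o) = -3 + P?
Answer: 693889/256 ≈ 2710.5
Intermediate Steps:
D(o) = -6 (D(o) = -3 - 3 = -6)
z = 625/16 (z = (-6 + 1/(-4))² = (-6 - ¼)² = (-25/4)² = 625/16 ≈ 39.063)
O(T, h) = 7 + T*h
(z + O(1, 6))² = (625/16 + (7 + 1*6))² = (625/16 + (7 + 6))² = (625/16 + 13)² = (833/16)² = 693889/256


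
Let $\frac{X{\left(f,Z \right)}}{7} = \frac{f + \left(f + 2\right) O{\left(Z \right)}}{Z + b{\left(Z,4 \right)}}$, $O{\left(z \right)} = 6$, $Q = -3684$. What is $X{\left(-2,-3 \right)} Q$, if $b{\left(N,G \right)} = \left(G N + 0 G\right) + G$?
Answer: $- \frac{51576}{11} \approx -4688.7$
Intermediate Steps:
$b{\left(N,G \right)} = G + G N$ ($b{\left(N,G \right)} = \left(G N + 0\right) + G = G N + G = G + G N$)
$X{\left(f,Z \right)} = \frac{7 \left(12 + 7 f\right)}{4 + 5 Z}$ ($X{\left(f,Z \right)} = 7 \frac{f + \left(f + 2\right) 6}{Z + 4 \left(1 + Z\right)} = 7 \frac{f + \left(2 + f\right) 6}{Z + \left(4 + 4 Z\right)} = 7 \frac{f + \left(12 + 6 f\right)}{4 + 5 Z} = 7 \frac{12 + 7 f}{4 + 5 Z} = \frac{7 \left(12 + 7 f\right)}{4 + 5 Z}$)
$X{\left(-2,-3 \right)} Q = \frac{7 \left(12 + 7 \left(-2\right)\right)}{4 + 5 \left(-3\right)} \left(-3684\right) = \frac{7 \left(12 - 14\right)}{4 - 15} \left(-3684\right) = 7 \frac{1}{-11} \left(-2\right) \left(-3684\right) = 7 \left(- \frac{1}{11}\right) \left(-2\right) \left(-3684\right) = \frac{14}{11} \left(-3684\right) = - \frac{51576}{11}$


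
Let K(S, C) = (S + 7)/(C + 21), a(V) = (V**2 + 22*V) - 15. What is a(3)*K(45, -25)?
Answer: -780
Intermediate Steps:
a(V) = -15 + V**2 + 22*V
K(S, C) = (7 + S)/(21 + C)
a(3)*K(45, -25) = (-15 + 3**2 + 22*3)*((7 + 45)/(21 - 25)) = (-15 + 9 + 66)*(52/(-4)) = 60*(-1/4*52) = 60*(-13) = -780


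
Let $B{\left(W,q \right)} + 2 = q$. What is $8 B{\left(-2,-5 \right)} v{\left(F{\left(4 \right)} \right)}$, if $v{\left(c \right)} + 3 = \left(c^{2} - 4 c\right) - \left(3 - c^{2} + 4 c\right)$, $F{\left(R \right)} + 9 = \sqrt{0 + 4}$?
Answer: $-8288$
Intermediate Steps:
$B{\left(W,q \right)} = -2 + q$
$F{\left(R \right)} = -7$ ($F{\left(R \right)} = -9 + \sqrt{0 + 4} = -9 + \sqrt{4} = -9 + 2 = -7$)
$v{\left(c \right)} = -6 - 8 c + 2 c^{2}$ ($v{\left(c \right)} = -3 - \left(3 - 2 c^{2} + 8 c\right) = -6 - 8 c + 2 c^{2}$)
$8 B{\left(-2,-5 \right)} v{\left(F{\left(4 \right)} \right)} = 8 \left(-2 - 5\right) \left(-6 - -56 + 2 \left(-7\right)^{2}\right) = 8 \left(-7\right) \left(-6 + 56 + 2 \cdot 49\right) = - 56 \left(-6 + 56 + 98\right) = \left(-56\right) 148 = -8288$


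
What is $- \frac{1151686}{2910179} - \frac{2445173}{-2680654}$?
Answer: $\frac{4028619433323}{7801182977066} \approx 0.51641$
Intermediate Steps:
$- \frac{1151686}{2910179} - \frac{2445173}{-2680654} = \left(-1151686\right) \frac{1}{2910179} - - \frac{2445173}{2680654} = - \frac{1151686}{2910179} + \frac{2445173}{2680654} = \frac{4028619433323}{7801182977066}$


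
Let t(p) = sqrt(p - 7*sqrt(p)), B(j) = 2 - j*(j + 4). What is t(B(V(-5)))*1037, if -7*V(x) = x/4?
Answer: 1037*sqrt(983 - 196*sqrt(983))/28 ≈ 2660.9*I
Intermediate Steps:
V(x) = -x/28 (V(x) = -x/(7*4) = -x/28)
B(j) = 2 - j*(4 + j)
t(B(V(-5)))*1037 = sqrt((2 - (-1/28*(-5))**2 - (-1)*(-5)/7) - 7*sqrt(2 - (-1/28*(-5))**2 - (-1)*(-5)/7))*1037 = sqrt((2 - (5/28)**2 - 4*5/28) - 7*sqrt(2 - (5/28)**2 - 4*5/28))*1037 = sqrt((2 - 1*25/784 - 5/7) - 7*sqrt(2 - 1*25/784 - 5/7))*1037 = sqrt((2 - 25/784 - 5/7) - 7*sqrt(2 - 25/784 - 5/7))*1037 = sqrt(983/784 - sqrt(983)/4)*1037 = 1037*sqrt(983/784 - sqrt(983)/4)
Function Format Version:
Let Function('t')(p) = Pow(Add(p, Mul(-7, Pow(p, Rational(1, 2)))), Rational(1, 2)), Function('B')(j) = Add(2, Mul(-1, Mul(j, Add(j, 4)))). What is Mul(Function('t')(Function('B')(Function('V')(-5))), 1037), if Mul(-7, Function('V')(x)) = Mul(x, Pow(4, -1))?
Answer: Mul(Rational(1037, 28), Pow(Add(983, Mul(-196, Pow(983, Rational(1, 2)))), Rational(1, 2))) ≈ Mul(2660.9, I)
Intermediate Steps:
Function('V')(x) = Mul(Rational(-1, 28), x) (Function('V')(x) = Mul(Rational(-1, 7), Mul(x, Pow(4, -1))) = Mul(Rational(-1, 7), Mul(x, Rational(1, 4))) = Mul(Rational(-1, 7), Mul(Rational(1, 4), x)) = Mul(Rational(-1, 28), x))
Function('B')(j) = Add(2, Mul(-1, j, Add(4, j))) (Function('B')(j) = Add(2, Mul(-1, Mul(j, Add(4, j)))) = Add(2, Mul(-1, j, Add(4, j))))
Mul(Function('t')(Function('B')(Function('V')(-5))), 1037) = Mul(Pow(Add(Add(2, Mul(-1, Pow(Mul(Rational(-1, 28), -5), 2)), Mul(-4, Mul(Rational(-1, 28), -5))), Mul(-7, Pow(Add(2, Mul(-1, Pow(Mul(Rational(-1, 28), -5), 2)), Mul(-4, Mul(Rational(-1, 28), -5))), Rational(1, 2)))), Rational(1, 2)), 1037) = Mul(Pow(Add(Add(2, Mul(-1, Pow(Rational(5, 28), 2)), Mul(-4, Rational(5, 28))), Mul(-7, Pow(Add(2, Mul(-1, Pow(Rational(5, 28), 2)), Mul(-4, Rational(5, 28))), Rational(1, 2)))), Rational(1, 2)), 1037) = Mul(Pow(Add(Add(2, Mul(-1, Rational(25, 784)), Rational(-5, 7)), Mul(-7, Pow(Add(2, Mul(-1, Rational(25, 784)), Rational(-5, 7)), Rational(1, 2)))), Rational(1, 2)), 1037) = Mul(Pow(Add(Add(2, Rational(-25, 784), Rational(-5, 7)), Mul(-7, Pow(Add(2, Rational(-25, 784), Rational(-5, 7)), Rational(1, 2)))), Rational(1, 2)), 1037) = Mul(Pow(Add(Rational(983, 784), Mul(-7, Pow(Rational(983, 784), Rational(1, 2)))), Rational(1, 2)), 1037) = Mul(Pow(Add(Rational(983, 784), Mul(-7, Mul(Rational(1, 28), Pow(983, Rational(1, 2))))), Rational(1, 2)), 1037) = Mul(Pow(Add(Rational(983, 784), Mul(Rational(-1, 4), Pow(983, Rational(1, 2)))), Rational(1, 2)), 1037) = Mul(1037, Pow(Add(Rational(983, 784), Mul(Rational(-1, 4), Pow(983, Rational(1, 2)))), Rational(1, 2)))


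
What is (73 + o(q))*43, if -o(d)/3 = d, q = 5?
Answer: 2494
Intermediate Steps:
o(d) = -3*d
(73 + o(q))*43 = (73 - 3*5)*43 = (73 - 15)*43 = 58*43 = 2494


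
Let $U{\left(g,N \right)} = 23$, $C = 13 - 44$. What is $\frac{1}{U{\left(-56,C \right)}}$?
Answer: $\frac{1}{23} \approx 0.043478$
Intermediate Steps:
$C = -31$ ($C = 13 - 44 = -31$)
$\frac{1}{U{\left(-56,C \right)}} = \frac{1}{23}$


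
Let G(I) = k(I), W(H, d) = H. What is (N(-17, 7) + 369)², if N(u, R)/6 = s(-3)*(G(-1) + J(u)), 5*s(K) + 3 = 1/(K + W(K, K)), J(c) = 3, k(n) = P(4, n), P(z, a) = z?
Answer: 2930944/25 ≈ 1.1724e+5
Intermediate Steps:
k(n) = 4
G(I) = 4
s(K) = -⅗ + 1/(10*K) (s(K) = -⅗ + 1/(5*(K + K)) = -⅗ + 1/(5*((2*K))) = -⅗ + (1/(2*K))/5 = -⅗ + 1/(10*K))
N(u, R) = -133/5 (N(u, R) = 6*(((⅒)*(1 - 6*(-3))/(-3))*(4 + 3)) = 6*(((⅒)*(-⅓)*(1 + 18))*7) = 6*(((⅒)*(-⅓)*19)*7) = 6*(-19/30*7) = 6*(-133/30) = -133/5)
(N(-17, 7) + 369)² = (-133/5 + 369)² = (1712/5)² = 2930944/25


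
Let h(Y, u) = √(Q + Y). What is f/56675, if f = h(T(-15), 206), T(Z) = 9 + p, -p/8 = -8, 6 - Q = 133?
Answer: 3*I*√6/56675 ≈ 0.00012966*I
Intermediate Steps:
Q = -127 (Q = 6 - 1*133 = 6 - 133 = -127)
p = 64 (p = -8*(-8) = 64)
T(Z) = 73 (T(Z) = 9 + 64 = 73)
h(Y, u) = √(-127 + Y)
f = 3*I*√6 (f = √(-127 + 73) = √(-54) = 3*I*√6 ≈ 7.3485*I)
f/56675 = (3*I*√6)/56675 = (3*I*√6)*(1/56675) = 3*I*√6/56675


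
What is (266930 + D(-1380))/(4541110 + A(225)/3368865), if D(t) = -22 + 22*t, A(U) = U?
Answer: 53126551868/1019892436025 ≈ 0.052090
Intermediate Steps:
(266930 + D(-1380))/(4541110 + A(225)/3368865) = (266930 + (-22 + 22*(-1380)))/(4541110 + 225/3368865) = (266930 + (-22 - 30360))/(4541110 + 225*(1/3368865)) = (266930 - 30382)/(4541110 + 15/224591) = 236548/(1019892436025/224591) = 236548*(224591/1019892436025) = 53126551868/1019892436025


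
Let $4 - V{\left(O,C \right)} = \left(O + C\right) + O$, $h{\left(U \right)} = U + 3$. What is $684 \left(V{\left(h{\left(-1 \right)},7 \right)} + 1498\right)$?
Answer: $1019844$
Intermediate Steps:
$h{\left(U \right)} = 3 + U$
$V{\left(O,C \right)} = 4 - C - 2 O$ ($V{\left(O,C \right)} = 4 - \left(\left(O + C\right) + O\right) = 4 - \left(\left(C + O\right) + O\right) = 4 - \left(C + 2 O\right) = 4 - C - 2 O$)
$684 \left(V{\left(h{\left(-1 \right)},7 \right)} + 1498\right) = 684 \left(\left(4 - 7 - 2 \left(3 - 1\right)\right) + 1498\right) = 684 \left(\left(4 - 7 - 4\right) + 1498\right) = 684 \left(-7 + 1498\right) = 684 \cdot 1491 = 1019844$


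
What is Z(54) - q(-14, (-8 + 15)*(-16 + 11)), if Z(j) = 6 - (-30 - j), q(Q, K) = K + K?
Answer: 160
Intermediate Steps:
q(Q, K) = 2*K
Z(j) = 36 + j (Z(j) = 6 + (30 + j) = 36 + j)
Z(54) - q(-14, (-8 + 15)*(-16 + 11)) = (36 + 54) - 2*(-8 + 15)*(-16 + 11) = 90 - 2*7*(-5) = 90 - 2*(-35) = 90 - 1*(-70) = 90 + 70 = 160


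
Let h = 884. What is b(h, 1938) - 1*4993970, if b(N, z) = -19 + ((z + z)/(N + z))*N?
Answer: -414400311/83 ≈ -4.9928e+6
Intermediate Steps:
b(N, z) = -19 + 2*N*z/(N + z) (b(N, z) = -19 + ((2*z)/(N + z))*N = -19 + (2*z/(N + z))*N = -19 + 2*N*z/(N + z))
b(h, 1938) - 1*4993970 = (-19*884 - 19*1938 + 2*884*1938)/(884 + 1938) - 1*4993970 = (-16796 - 36822 + 3426384)/2822 - 4993970 = (1/2822)*3372766 - 4993970 = 99199/83 - 4993970 = -414400311/83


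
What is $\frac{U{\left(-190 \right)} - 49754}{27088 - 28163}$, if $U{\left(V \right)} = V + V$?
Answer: $\frac{50134}{1075} \approx 46.636$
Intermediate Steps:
$U{\left(V \right)} = 2 V$
$\frac{U{\left(-190 \right)} - 49754}{27088 - 28163} = \frac{2 \left(-190\right) - 49754}{27088 - 28163} = \frac{-380 - 49754}{-1075} = \left(-50134\right) \left(- \frac{1}{1075}\right) = \frac{50134}{1075}$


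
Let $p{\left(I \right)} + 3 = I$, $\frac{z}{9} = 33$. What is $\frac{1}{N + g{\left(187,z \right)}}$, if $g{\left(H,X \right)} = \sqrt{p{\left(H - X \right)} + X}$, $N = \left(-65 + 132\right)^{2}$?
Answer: $\frac{4489}{20150937} - \frac{2 \sqrt{46}}{20150937} \approx 0.0002221$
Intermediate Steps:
$N = 4489$ ($N = 67^{2} = 4489$)
$z = 297$ ($z = 9 \cdot 33 = 297$)
$p{\left(I \right)} = -3 + I$
$g{\left(H,X \right)} = \sqrt{-3 + H}$ ($g{\left(H,X \right)} = \sqrt{\left(-3 + \left(H - X\right)\right) + X} = \sqrt{\left(-3 + H - X\right) + X} = \sqrt{-3 + H}$)
$\frac{1}{N + g{\left(187,z \right)}} = \frac{1}{4489 + \sqrt{-3 + 187}} = \frac{1}{4489 + \sqrt{184}} = \frac{1}{4489 + 2 \sqrt{46}}$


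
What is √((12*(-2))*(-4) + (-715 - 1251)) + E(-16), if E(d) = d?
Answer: -16 + I*√1870 ≈ -16.0 + 43.243*I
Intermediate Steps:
√((12*(-2))*(-4) + (-715 - 1251)) + E(-16) = √((12*(-2))*(-4) + (-715 - 1251)) - 16 = √(-24*(-4) - 1966) - 16 = √(96 - 1966) - 16 = √(-1870) - 16 = I*√1870 - 16 = -16 + I*√1870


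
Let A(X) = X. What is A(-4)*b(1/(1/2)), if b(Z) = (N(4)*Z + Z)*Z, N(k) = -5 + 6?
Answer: -32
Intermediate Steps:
N(k) = 1
b(Z) = 2*Z**2 (b(Z) = (1*Z + Z)*Z = (Z + Z)*Z = (2*Z)*Z = 2*Z**2)
A(-4)*b(1/(1/2)) = -8*(1/(1/2))**2 = -8*2**2 = -8*4 = -4*8 = -32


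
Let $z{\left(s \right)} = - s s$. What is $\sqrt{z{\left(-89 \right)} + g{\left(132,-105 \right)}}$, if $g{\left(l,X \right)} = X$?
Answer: $i \sqrt{8026} \approx 89.588 i$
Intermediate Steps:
$z{\left(s \right)} = - s^{2}$
$\sqrt{z{\left(-89 \right)} + g{\left(132,-105 \right)}} = \sqrt{- \left(-89\right)^{2} - 105} = \sqrt{\left(-1\right) 7921 - 105} = \sqrt{-7921 - 105} = \sqrt{-8026} = i \sqrt{8026}$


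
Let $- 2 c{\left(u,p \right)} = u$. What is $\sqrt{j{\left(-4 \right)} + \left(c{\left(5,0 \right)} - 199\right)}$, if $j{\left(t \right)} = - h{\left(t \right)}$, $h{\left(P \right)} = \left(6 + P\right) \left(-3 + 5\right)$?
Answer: $\frac{i \sqrt{822}}{2} \approx 14.335 i$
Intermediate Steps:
$c{\left(u,p \right)} = - \frac{u}{2}$
$h{\left(P \right)} = 12 + 2 P$ ($h{\left(P \right)} = \left(6 + P\right) 2 = 12 + 2 P$)
$j{\left(t \right)} = -12 - 2 t$ ($j{\left(t \right)} = - (12 + 2 t) = -12 - 2 t$)
$\sqrt{j{\left(-4 \right)} + \left(c{\left(5,0 \right)} - 199\right)} = \sqrt{\left(-12 - -8\right) - \frac{403}{2}} = \sqrt{\left(-12 + 8\right) - \frac{403}{2}} = \sqrt{-4 - \frac{403}{2}} = \sqrt{- \frac{411}{2}} = \frac{i \sqrt{822}}{2}$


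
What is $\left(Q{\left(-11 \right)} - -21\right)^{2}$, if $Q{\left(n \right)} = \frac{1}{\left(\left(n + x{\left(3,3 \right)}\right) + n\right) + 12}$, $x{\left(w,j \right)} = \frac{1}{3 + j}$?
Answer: $\frac{1520289}{3481} \approx 436.74$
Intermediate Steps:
$Q{\left(n \right)} = \frac{1}{\frac{73}{6} + 2 n}$ ($Q{\left(n \right)} = \frac{1}{\left(\left(n + \frac{1}{3 + 3}\right) + n\right) + 12} = \frac{1}{\left(\left(n + \frac{1}{6}\right) + n\right) + 12} = \frac{1}{\left(\left(\frac{1}{6} + n\right) + n\right) + 12} = \frac{1}{\left(\frac{1}{6} + 2 n\right) + 12} = \frac{1}{\frac{73}{6} + 2 n}$)
$\left(Q{\left(-11 \right)} - -21\right)^{2} = \left(\frac{6}{73 + 12 \left(-11\right)} - -21\right)^{2} = \left(\frac{6}{73 - 132} + 21\right)^{2} = \left(\frac{6}{-59} + 21\right)^{2} = \left(6 \left(- \frac{1}{59}\right) + 21\right)^{2} = \left(- \frac{6}{59} + 21\right)^{2} = \left(\frac{1233}{59}\right)^{2} = \frac{1520289}{3481}$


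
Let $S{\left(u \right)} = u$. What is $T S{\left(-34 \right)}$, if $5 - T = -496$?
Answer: $-17034$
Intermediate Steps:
$T = 501$ ($T = 5 - -496 = 5 + 496 = 501$)
$T S{\left(-34 \right)} = 501 \left(-34\right) = -17034$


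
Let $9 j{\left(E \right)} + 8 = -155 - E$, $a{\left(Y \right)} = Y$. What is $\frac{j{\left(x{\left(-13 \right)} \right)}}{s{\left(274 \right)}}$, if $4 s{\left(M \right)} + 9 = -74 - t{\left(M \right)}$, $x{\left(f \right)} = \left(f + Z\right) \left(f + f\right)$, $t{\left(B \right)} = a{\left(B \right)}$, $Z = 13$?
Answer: $\frac{652}{3213} \approx 0.20293$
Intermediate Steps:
$t{\left(B \right)} = B$
$x{\left(f \right)} = 2 f \left(13 + f\right)$ ($x{\left(f \right)} = \left(f + 13\right) \left(f + f\right) = \left(13 + f\right) 2 f = 2 f \left(13 + f\right)$)
$j{\left(E \right)} = - \frac{163}{9} - \frac{E}{9}$ ($j{\left(E \right)} = - \frac{8}{9} + \frac{-155 - E}{9} = - \frac{8}{9} - \left(\frac{155}{9} + \frac{E}{9}\right) = - \frac{163}{9} - \frac{E}{9}$)
$s{\left(M \right)} = - \frac{83}{4} - \frac{M}{4}$ ($s{\left(M \right)} = - \frac{9}{4} + \frac{-74 - M}{4} = - \frac{9}{4} - \left(\frac{37}{2} + \frac{M}{4}\right) = - \frac{83}{4} - \frac{M}{4}$)
$\frac{j{\left(x{\left(-13 \right)} \right)}}{s{\left(274 \right)}} = \frac{- \frac{163}{9} - \frac{2 \left(-13\right) \left(13 - 13\right)}{9}}{- \frac{83}{4} - \frac{137}{2}} = \frac{- \frac{163}{9} - \frac{2 \left(-13\right) 0}{9}}{- \frac{83}{4} - \frac{137}{2}} = \frac{- \frac{163}{9} - 0}{- \frac{357}{4}} = \left(- \frac{163}{9} + 0\right) \left(- \frac{4}{357}\right) = \left(- \frac{163}{9}\right) \left(- \frac{4}{357}\right) = \frac{652}{3213}$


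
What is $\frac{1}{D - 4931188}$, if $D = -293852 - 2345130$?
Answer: $- \frac{1}{7570170} \approx -1.321 \cdot 10^{-7}$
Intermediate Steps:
$D = -2638982$ ($D = -293852 - 2345130 = -2638982$)
$\frac{1}{D - 4931188} = \frac{1}{-2638982 - 4931188} = \frac{1}{-7570170} = - \frac{1}{7570170}$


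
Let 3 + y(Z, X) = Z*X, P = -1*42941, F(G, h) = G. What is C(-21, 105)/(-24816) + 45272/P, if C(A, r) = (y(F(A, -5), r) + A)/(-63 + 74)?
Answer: -4087484661/3907287472 ≈ -1.0461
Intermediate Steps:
P = -42941
y(Z, X) = -3 + X*Z (y(Z, X) = -3 + Z*X = -3 + X*Z)
C(A, r) = -3/11 + A/11 + A*r/11 (C(A, r) = ((-3 + r*A) + A)/(-63 + 74) = ((-3 + A*r) + A)/11 = (-3 + A + A*r)*(1/11) = -3/11 + A/11 + A*r/11)
C(-21, 105)/(-24816) + 45272/P = (-3/11 + (1/11)*(-21) + (1/11)*(-21)*105)/(-24816) + 45272/(-42941) = (-3/11 - 21/11 - 2205/11)*(-1/24816) + 45272*(-1/42941) = -2229/11*(-1/24816) - 45272/42941 = 743/90992 - 45272/42941 = -4087484661/3907287472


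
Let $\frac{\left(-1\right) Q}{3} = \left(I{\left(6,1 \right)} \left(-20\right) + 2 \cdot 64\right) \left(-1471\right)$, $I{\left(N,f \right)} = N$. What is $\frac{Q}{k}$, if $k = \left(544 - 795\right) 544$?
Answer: $- \frac{4413}{17068} \approx -0.25855$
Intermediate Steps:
$k = -136544$ ($k = \left(-251\right) 544 = -136544$)
$Q = 35304$ ($Q = - 3 \left(6 \left(-20\right) + 2 \cdot 64\right) \left(-1471\right) = - 3 \left(-120 + 128\right) \left(-1471\right) = - 3 \cdot 8 \left(-1471\right) = \left(-3\right) \left(-11768\right) = 35304$)
$\frac{Q}{k} = \frac{35304}{-136544} = 35304 \left(- \frac{1}{136544}\right) = - \frac{4413}{17068}$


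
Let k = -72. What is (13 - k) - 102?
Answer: -17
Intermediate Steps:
(13 - k) - 102 = (13 - 1*(-72)) - 102 = (13 + 72) - 102 = 85 - 102 = -17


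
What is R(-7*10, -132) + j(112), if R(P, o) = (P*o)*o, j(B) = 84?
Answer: -1219596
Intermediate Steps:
R(P, o) = P*o²
R(-7*10, -132) + j(112) = -7*10*(-132)² + 84 = -70*17424 + 84 = -1219680 + 84 = -1219596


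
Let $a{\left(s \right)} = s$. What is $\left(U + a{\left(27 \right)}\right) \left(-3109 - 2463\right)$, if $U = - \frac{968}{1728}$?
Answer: $- \frac{7955423}{54} \approx -1.4732 \cdot 10^{5}$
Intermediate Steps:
$U = - \frac{121}{216}$ ($U = \left(-968\right) \frac{1}{1728} = - \frac{121}{216} \approx -0.56019$)
$\left(U + a{\left(27 \right)}\right) \left(-3109 - 2463\right) = \left(- \frac{121}{216} + 27\right) \left(-3109 - 2463\right) = \frac{5711}{216} \left(-5572\right) = - \frac{7955423}{54}$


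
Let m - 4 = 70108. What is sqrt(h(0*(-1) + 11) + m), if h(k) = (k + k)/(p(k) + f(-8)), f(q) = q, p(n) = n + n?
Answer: sqrt(3435565)/7 ≈ 264.79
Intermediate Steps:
p(n) = 2*n
h(k) = 2*k/(-8 + 2*k) (h(k) = (k + k)/(2*k - 8) = (2*k)/(-8 + 2*k) = 2*k/(-8 + 2*k))
m = 70112 (m = 4 + 70108 = 70112)
sqrt(h(0*(-1) + 11) + m) = sqrt((0*(-1) + 11)/(-4 + (0*(-1) + 11)) + 70112) = sqrt((0 + 11)/(-4 + (0 + 11)) + 70112) = sqrt(11/(-4 + 11) + 70112) = sqrt(11/7 + 70112) = sqrt(490795/7) = sqrt(3435565)/7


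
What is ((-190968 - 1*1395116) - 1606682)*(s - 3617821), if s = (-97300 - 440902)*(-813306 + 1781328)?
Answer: 1663415103859486990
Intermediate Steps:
s = -520991376444 (s = -538202*968022 = -520991376444)
((-190968 - 1*1395116) - 1606682)*(s - 3617821) = ((-190968 - 1*1395116) - 1606682)*(-520991376444 - 3617821) = ((-190968 - 1395116) - 1606682)*(-520994994265) = (-1586084 - 1606682)*(-520994994265) = -3192766*(-520994994265) = 1663415103859486990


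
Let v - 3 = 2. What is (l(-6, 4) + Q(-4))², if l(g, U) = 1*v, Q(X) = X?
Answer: 1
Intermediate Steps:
v = 5 (v = 3 + 2 = 5)
l(g, U) = 5 (l(g, U) = 1*5 = 5)
(l(-6, 4) + Q(-4))² = (5 - 4)² = 1² = 1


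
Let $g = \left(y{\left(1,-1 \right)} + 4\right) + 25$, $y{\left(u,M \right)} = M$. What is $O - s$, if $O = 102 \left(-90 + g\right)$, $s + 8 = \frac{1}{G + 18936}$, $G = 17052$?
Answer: $- \frac{227300209}{35988} \approx -6316.0$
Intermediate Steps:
$s = - \frac{287903}{35988}$ ($s = -8 + \frac{1}{17052 + 18936} = -8 + \frac{1}{35988} = - \frac{287903}{35988} \approx -8.0$)
$g = 28$ ($g = \left(-1 + 4\right) + 25 = 3 + 25 = 28$)
$O = -6324$ ($O = 102 \left(-90 + 28\right) = 102 \left(-62\right) = -6324$)
$O - s = -6324 - - \frac{287903}{35988} = -6324 + \frac{287903}{35988} = - \frac{227300209}{35988}$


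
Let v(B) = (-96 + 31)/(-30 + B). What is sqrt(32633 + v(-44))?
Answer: 3*sqrt(19855902)/74 ≈ 180.65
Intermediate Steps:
v(B) = -65/(-30 + B)
sqrt(32633 + v(-44)) = sqrt(32633 - 65/(-30 - 44)) = sqrt(32633 - 65/(-74)) = sqrt(32633 - 65*(-1/74)) = sqrt(32633 + 65/74) = sqrt(2414907/74) = 3*sqrt(19855902)/74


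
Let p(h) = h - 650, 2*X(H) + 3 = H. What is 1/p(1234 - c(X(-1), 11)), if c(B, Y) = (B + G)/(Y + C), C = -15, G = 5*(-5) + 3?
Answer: 1/578 ≈ 0.0017301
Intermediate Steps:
G = -22 (G = -25 + 3 = -22)
X(H) = -3/2 + H/2
c(B, Y) = (-22 + B)/(-15 + Y) (c(B, Y) = (B - 22)/(Y - 15) = (-22 + B)/(-15 + Y))
p(h) = -650 + h
1/p(1234 - c(X(-1), 11)) = 1/(-650 + (1234 - (-22 + (-3/2 + (½)*(-1)))/(-15 + 11))) = 1/(-650 + (1234 - (-22 + (-3/2 - ½))/(-4))) = 1/(-650 + (1234 - (-1)*(-22 - 2)/4)) = 1/(-650 + (1234 - (-1)*(-24)/4)) = 1/(-650 + (1234 - 1*6)) = 1/(-650 + (1234 - 6)) = 1/(-650 + 1228) = 1/578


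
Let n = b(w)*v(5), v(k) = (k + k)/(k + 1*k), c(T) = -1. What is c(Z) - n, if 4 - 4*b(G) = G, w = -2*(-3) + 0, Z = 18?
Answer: -1/2 ≈ -0.50000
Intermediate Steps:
v(k) = 1 (v(k) = (2*k)/(k + k) = (2*k)/((2*k)) = (2*k)*(1/(2*k)) = 1)
w = 6 (w = 6 + 0 = 6)
b(G) = 1 - G/4
n = -1/2 (n = (1 - 1/4*6)*1 = (1 - 3/2)*1 = -1/2*1 = -1/2 ≈ -0.50000)
c(Z) - n = -1 - 1*(-1/2) = -1 + 1/2 = -1/2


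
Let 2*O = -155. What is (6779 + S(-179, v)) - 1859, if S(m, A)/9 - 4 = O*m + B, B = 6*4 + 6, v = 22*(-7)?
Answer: 260157/2 ≈ 1.3008e+5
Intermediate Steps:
O = -155/2 (O = (½)*(-155) = -155/2 ≈ -77.500)
v = -154
B = 30 (B = 24 + 6 = 30)
S(m, A) = 306 - 1395*m/2 (S(m, A) = 36 + 9*(-155*m/2 + 30) = 36 + 9*(30 - 155*m/2) = 36 + (270 - 1395*m/2) = 306 - 1395*m/2)
(6779 + S(-179, v)) - 1859 = (6779 + (306 - 1395/2*(-179))) - 1859 = (6779 + (306 + 249705/2)) - 1859 = (6779 + 250317/2) - 1859 = 263875/2 - 1859 = 260157/2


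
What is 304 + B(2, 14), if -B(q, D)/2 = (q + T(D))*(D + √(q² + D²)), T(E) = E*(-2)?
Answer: 1032 + 520*√2 ≈ 1767.4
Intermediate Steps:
T(E) = -2*E
B(q, D) = -2*(D + √(D² + q²))*(q - 2*D) (B(q, D) = -2*(q - 2*D)*(D + √(q² + D²)) = -2*(q - 2*D)*(D + √(D² + q²)) = -2*(D + √(D² + q²))*(q - 2*D))
304 + B(2, 14) = 304 + (4*14² - 2*14*2 - 2*2*√(14² + 2²) + 4*14*√(14² + 2²)) = 304 + (4*196 - 56 - 2*2*√(196 + 4) + 4*14*√(196 + 4)) = 304 + (784 - 56 - 2*2*√200 + 4*14*√200) = 304 + (784 - 56 - 2*2*10*√2 + 4*14*(10*√2)) = 304 + (784 - 56 - 40*√2 + 560*√2) = 304 + (728 + 520*√2) = 1032 + 520*√2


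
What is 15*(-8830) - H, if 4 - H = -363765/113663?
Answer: -15055482767/113663 ≈ -1.3246e+5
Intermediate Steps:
H = 818417/113663 (H = 4 - (-363765)/113663 = 4 - 1*(-363765/113663) = 4 + 363765/113663 = 818417/113663 ≈ 7.2004)
15*(-8830) - H = 15*(-8830) - 1*818417/113663 = -132450 - 818417/113663 = -15055482767/113663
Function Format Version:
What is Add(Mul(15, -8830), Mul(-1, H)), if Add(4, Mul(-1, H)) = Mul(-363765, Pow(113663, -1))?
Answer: Rational(-15055482767, 113663) ≈ -1.3246e+5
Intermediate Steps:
H = Rational(818417, 113663) (H = Add(4, Mul(-1, Mul(-363765, Pow(113663, -1)))) = Add(4, Mul(-1, Mul(-363765, Rational(1, 113663)))) = Add(4, Mul(-1, Rational(-363765, 113663))) = Add(4, Rational(363765, 113663)) = Rational(818417, 113663) ≈ 7.2004)
Add(Mul(15, -8830), Mul(-1, H)) = Add(Mul(15, -8830), Mul(-1, Rational(818417, 113663))) = Add(-132450, Rational(-818417, 113663)) = Rational(-15055482767, 113663)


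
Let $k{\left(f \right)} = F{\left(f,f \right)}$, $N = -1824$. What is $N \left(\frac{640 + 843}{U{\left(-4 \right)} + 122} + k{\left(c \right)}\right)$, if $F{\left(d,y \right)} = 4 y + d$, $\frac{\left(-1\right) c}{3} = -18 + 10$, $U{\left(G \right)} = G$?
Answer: $- \frac{14266416}{59} \approx -2.418 \cdot 10^{5}$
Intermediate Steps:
$c = 24$ ($c = - 3 \left(-18 + 10\right) = \left(-3\right) \left(-8\right) = 24$)
$F{\left(d,y \right)} = d + 4 y$
$k{\left(f \right)} = 5 f$ ($k{\left(f \right)} = f + 4 f = 5 f$)
$N \left(\frac{640 + 843}{U{\left(-4 \right)} + 122} + k{\left(c \right)}\right) = - 1824 \left(\frac{640 + 843}{-4 + 122} + 5 \cdot 24\right) = - 1824 \left(\frac{1483}{118} + 120\right) = \left(-1824\right) \frac{15643}{118} = - \frac{14266416}{59}$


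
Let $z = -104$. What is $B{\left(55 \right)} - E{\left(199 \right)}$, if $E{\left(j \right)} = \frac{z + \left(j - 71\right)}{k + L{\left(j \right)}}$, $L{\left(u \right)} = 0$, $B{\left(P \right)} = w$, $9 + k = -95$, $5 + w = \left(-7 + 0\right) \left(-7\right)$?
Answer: $\frac{575}{13} \approx 44.231$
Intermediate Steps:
$w = 44$ ($w = -5 + \left(-7 + 0\right) \left(-7\right) = -5 - -49 = -5 + 49 = 44$)
$k = -104$ ($k = -9 - 95 = -104$)
$B{\left(P \right)} = 44$
$E{\left(j \right)} = \frac{175}{104} - \frac{j}{104}$ ($E{\left(j \right)} = \frac{-104 + \left(j - 71\right)}{-104 + 0} = \frac{-104 + \left(-71 + j\right)}{-104} = \left(-175 + j\right) \left(- \frac{1}{104}\right) = \frac{175}{104} - \frac{j}{104}$)
$B{\left(55 \right)} - E{\left(199 \right)} = 44 - \left(\frac{175}{104} - \frac{199}{104}\right) = 44 - - \frac{3}{13} = 44 + \frac{3}{13} = \frac{575}{13}$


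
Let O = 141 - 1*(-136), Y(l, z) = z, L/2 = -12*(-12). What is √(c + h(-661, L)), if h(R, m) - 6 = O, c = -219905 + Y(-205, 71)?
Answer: I*√219551 ≈ 468.56*I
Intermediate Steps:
L = 288 (L = 2*(-12*(-12)) = 2*144 = 288)
c = -219834 (c = -219905 + 71 = -219834)
O = 277 (O = 141 + 136 = 277)
h(R, m) = 283 (h(R, m) = 6 + 277 = 283)
√(c + h(-661, L)) = √(-219834 + 283) = √(-219551) = I*√219551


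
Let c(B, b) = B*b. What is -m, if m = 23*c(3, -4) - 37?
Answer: 313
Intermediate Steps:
m = -313 (m = 23*(3*(-4)) - 37 = 23*(-12) - 37 = -276 - 37 = -313)
-m = -1*(-313) = 313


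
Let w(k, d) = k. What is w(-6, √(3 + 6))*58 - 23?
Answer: -371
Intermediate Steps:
w(-6, √(3 + 6))*58 - 23 = -6*58 - 23 = -348 - 23 = -371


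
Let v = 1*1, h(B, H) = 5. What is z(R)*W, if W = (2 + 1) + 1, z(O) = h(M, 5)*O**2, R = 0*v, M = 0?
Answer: 0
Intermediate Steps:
v = 1
R = 0 (R = 0*1 = 0)
z(O) = 5*O**2
W = 4 (W = 3 + 1 = 4)
z(R)*W = (5*0**2)*4 = (5*0)*4 = 0*4 = 0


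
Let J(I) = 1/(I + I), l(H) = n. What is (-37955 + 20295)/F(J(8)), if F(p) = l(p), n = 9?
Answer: -17660/9 ≈ -1962.2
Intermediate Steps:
l(H) = 9
J(I) = 1/(2*I)
F(p) = 9
(-37955 + 20295)/F(J(8)) = (-37955 + 20295)/9 = -17660*1/9 = -17660/9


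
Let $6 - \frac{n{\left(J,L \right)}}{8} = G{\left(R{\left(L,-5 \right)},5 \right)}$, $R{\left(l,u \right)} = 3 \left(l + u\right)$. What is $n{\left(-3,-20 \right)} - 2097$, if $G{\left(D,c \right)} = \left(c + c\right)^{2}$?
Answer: $-2849$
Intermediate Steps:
$R{\left(l,u \right)} = 3 l + 3 u$
$G{\left(D,c \right)} = 4 c^{2}$ ($G{\left(D,c \right)} = \left(2 c\right)^{2} = 4 c^{2}$)
$n{\left(J,L \right)} = -752$ ($n{\left(J,L \right)} = 48 - 8 \cdot 4 \cdot 5^{2} = 48 - 8 \cdot 4 \cdot 25 = 48 - 800 = -752$)
$n{\left(-3,-20 \right)} - 2097 = -752 - 2097 = -2849$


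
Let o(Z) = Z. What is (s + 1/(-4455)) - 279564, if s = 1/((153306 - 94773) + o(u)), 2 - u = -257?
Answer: -73222944449377/261918360 ≈ -2.7956e+5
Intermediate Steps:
u = 259 (u = 2 - 1*(-257) = 2 + 257 = 259)
s = 1/58792 (s = 1/((153306 - 94773) + 259) = 1/(58533 + 259) = 1/58792 ≈ 1.7009e-5)
(s + 1/(-4455)) - 279564 = (1/58792 + 1/(-4455)) - 279564 = (1/58792 - 1/4455) - 279564 = -54337/261918360 - 279564 = -73222944449377/261918360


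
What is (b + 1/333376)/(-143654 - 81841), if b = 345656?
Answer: -38411138219/25058207040 ≈ -1.5329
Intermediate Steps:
(b + 1/333376)/(-143654 - 81841) = (345656 + 1/333376)/(-143654 - 81841) = (345656 + 1/333376)/(-225495) = (115233414657/333376)*(-1/225495) = -38411138219/25058207040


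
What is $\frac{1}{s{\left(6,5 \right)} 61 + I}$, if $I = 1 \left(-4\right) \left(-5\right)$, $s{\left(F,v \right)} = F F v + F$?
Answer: $\frac{1}{11366} \approx 8.7982 \cdot 10^{-5}$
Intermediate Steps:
$s{\left(F,v \right)} = F + v F^{2}$ ($s{\left(F,v \right)} = F^{2} v + F = v F^{2} + F = F + v F^{2}$)
$I = 20$ ($I = \left(-4\right) \left(-5\right) = 20$)
$\frac{1}{s{\left(6,5 \right)} 61 + I} = \frac{1}{6 \left(1 + 6 \cdot 5\right) 61 + 20} = \frac{1}{6 \left(1 + 30\right) 61 + 20} = \frac{1}{6 \cdot 31 \cdot 61 + 20} = \frac{1}{186 \cdot 61 + 20} = \frac{1}{11346 + 20} = \frac{1}{11366}$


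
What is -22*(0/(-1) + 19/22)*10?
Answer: -190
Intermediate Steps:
-22*(0/(-1) + 19/22)*10 = -22*(0*(-1) + 19*(1/22))*10 = -22*(0 + 19/22)*10 = -22*19/22*10 = -19*10 = -190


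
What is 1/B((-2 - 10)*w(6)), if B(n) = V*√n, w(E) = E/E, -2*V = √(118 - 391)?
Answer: √91/273 ≈ 0.034943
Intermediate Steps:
V = -I*√273/2 (V = -√(118 - 391)/2 = -I*√273/2 ≈ -8.2614*I)
w(E) = 1
B(n) = -I*√273*√n/2 (B(n) = (-I*√273/2)*√n = -I*√273*√n/2)
1/B((-2 - 10)*w(6)) = 1/(-I*√273*√((-2 - 10)*1)/2) = 1/(-I*√273*√(-12*1)/2) = 1/(-I*√273*√(-12)/2) = 1/(-I*√273*2*I*√3/2) = 1/(3*√91) = √91/273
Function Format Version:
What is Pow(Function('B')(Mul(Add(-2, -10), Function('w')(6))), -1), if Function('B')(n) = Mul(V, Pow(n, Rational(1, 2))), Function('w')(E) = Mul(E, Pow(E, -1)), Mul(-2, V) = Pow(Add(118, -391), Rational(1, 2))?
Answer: Mul(Rational(1, 273), Pow(91, Rational(1, 2))) ≈ 0.034943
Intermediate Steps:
V = Mul(Rational(-1, 2), I, Pow(273, Rational(1, 2))) (V = Mul(Rational(-1, 2), Pow(Add(118, -391), Rational(1, 2))) = Mul(Rational(-1, 2), Pow(-273, Rational(1, 2))) = Mul(Rational(-1, 2), Mul(I, Pow(273, Rational(1, 2)))) = Mul(Rational(-1, 2), I, Pow(273, Rational(1, 2))) ≈ Mul(-8.2614, I))
Function('w')(E) = 1
Function('B')(n) = Mul(Rational(-1, 2), I, Pow(273, Rational(1, 2)), Pow(n, Rational(1, 2))) (Function('B')(n) = Mul(Mul(Rational(-1, 2), I, Pow(273, Rational(1, 2))), Pow(n, Rational(1, 2))) = Mul(Rational(-1, 2), I, Pow(273, Rational(1, 2)), Pow(n, Rational(1, 2))))
Pow(Function('B')(Mul(Add(-2, -10), Function('w')(6))), -1) = Pow(Mul(Rational(-1, 2), I, Pow(273, Rational(1, 2)), Pow(Mul(Add(-2, -10), 1), Rational(1, 2))), -1) = Pow(Mul(Rational(-1, 2), I, Pow(273, Rational(1, 2)), Pow(Mul(-12, 1), Rational(1, 2))), -1) = Pow(Mul(Rational(-1, 2), I, Pow(273, Rational(1, 2)), Pow(-12, Rational(1, 2))), -1) = Pow(Mul(Rational(-1, 2), I, Pow(273, Rational(1, 2)), Mul(2, I, Pow(3, Rational(1, 2)))), -1) = Pow(Mul(3, Pow(91, Rational(1, 2))), -1) = Mul(Rational(1, 273), Pow(91, Rational(1, 2)))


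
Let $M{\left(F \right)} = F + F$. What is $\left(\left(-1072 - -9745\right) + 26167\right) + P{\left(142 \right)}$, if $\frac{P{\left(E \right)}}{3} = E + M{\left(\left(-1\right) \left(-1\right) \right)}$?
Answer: $35272$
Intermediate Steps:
$M{\left(F \right)} = 2 F$
$P{\left(E \right)} = 6 + 3 E$ ($P{\left(E \right)} = 3 \left(E + 2 \left(\left(-1\right) \left(-1\right)\right)\right) = 3 \left(E + 2 \cdot 1\right) = 3 \left(E + 2\right) = 3 \left(2 + E\right) = 6 + 3 E$)
$\left(\left(-1072 - -9745\right) + 26167\right) + P{\left(142 \right)} = \left(\left(-1072 - -9745\right) + 26167\right) + \left(6 + 3 \cdot 142\right) = \left(\left(-1072 + 9745\right) + 26167\right) + \left(6 + 426\right) = \left(8673 + 26167\right) + 432 = 34840 + 432 = 35272$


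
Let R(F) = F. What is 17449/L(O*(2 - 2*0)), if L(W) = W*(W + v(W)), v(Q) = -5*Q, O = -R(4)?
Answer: -17449/256 ≈ -68.160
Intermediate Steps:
O = -4 (O = -1*4 = -4)
L(W) = -4*W² (L(W) = W*(W - 5*W) = W*(-4*W) = -4*W²)
17449/L(O*(2 - 2*0)) = 17449/((-4*16*(2 - 2*0)²)) = 17449/((-4*16*(2 + 0)²)) = 17449/((-4*(-4*2)²)) = 17449/((-4*(-8)²)) = 17449/((-4*64)) = 17449/(-256) = 17449*(-1/256) = -17449/256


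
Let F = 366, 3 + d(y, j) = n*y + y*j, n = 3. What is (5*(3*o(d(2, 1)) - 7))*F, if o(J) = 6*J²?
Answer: 810690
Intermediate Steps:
d(y, j) = -3 + 3*y + j*y (d(y, j) = -3 + (3*y + y*j) = -3 + (3*y + j*y) = -3 + 3*y + j*y)
(5*(3*o(d(2, 1)) - 7))*F = (5*(3*(6*(-3 + 3*2 + 1*2)²) - 7))*366 = (5*(3*(6*(-3 + 6 + 2)²) - 7))*366 = (5*(3*(6*5²) - 7))*366 = (5*(3*(6*25) - 7))*366 = (5*(3*150 - 7))*366 = (5*(450 - 7))*366 = (5*443)*366 = 2215*366 = 810690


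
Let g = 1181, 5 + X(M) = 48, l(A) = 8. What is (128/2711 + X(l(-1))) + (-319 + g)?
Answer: 2453583/2711 ≈ 905.05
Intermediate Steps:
X(M) = 43 (X(M) = -5 + 48 = 43)
(128/2711 + X(l(-1))) + (-319 + g) = (128/2711 + 43) + (-319 + 1181) = (128*(1/2711) + 43) + 862 = (128/2711 + 43) + 862 = 116701/2711 + 862 = 2453583/2711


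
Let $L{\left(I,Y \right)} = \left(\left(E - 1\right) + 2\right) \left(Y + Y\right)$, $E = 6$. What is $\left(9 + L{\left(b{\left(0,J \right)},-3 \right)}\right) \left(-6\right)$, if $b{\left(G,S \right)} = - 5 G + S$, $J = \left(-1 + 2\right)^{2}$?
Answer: $198$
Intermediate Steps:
$J = 1$ ($J = 1^{2} = 1$)
$b{\left(G,S \right)} = S - 5 G$
$L{\left(I,Y \right)} = 14 Y$ ($L{\left(I,Y \right)} = \left(\left(6 - 1\right) + 2\right) \left(Y + Y\right) = \left(\left(6 - 1\right) + 2\right) 2 Y = \left(5 + 2\right) 2 Y = 7 \cdot 2 Y = 14 Y$)
$\left(9 + L{\left(b{\left(0,J \right)},-3 \right)}\right) \left(-6\right) = \left(9 + 14 \left(-3\right)\right) \left(-6\right) = \left(9 - 42\right) \left(-6\right) = \left(-33\right) \left(-6\right) = 198$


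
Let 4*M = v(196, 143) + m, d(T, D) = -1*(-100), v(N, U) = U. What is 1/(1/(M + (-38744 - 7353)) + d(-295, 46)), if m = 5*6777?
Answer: 37590/3758999 ≈ 0.010000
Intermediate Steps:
d(T, D) = 100
m = 33885
M = 8507 (M = (143 + 33885)/4 = (¼)*34028 = 8507)
1/(1/(M + (-38744 - 7353)) + d(-295, 46)) = 1/(1/(8507 + (-38744 - 7353)) + 100) = 1/(1/(8507 - 46097) + 100) = 1/(1/(-37590) + 100) = 1/(-1/37590 + 100) = 1/(3758999/37590) = 37590/3758999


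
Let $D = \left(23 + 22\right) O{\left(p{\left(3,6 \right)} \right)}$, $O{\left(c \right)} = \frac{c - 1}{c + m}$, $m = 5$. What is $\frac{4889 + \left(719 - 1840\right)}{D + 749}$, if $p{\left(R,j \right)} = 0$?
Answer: $\frac{942}{185} \approx 5.0919$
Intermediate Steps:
$O{\left(c \right)} = \frac{-1 + c}{5 + c}$ ($O{\left(c \right)} = \frac{c - 1}{c + 5} = \frac{-1 + c}{5 + c}$)
$D = -9$ ($D = \left(23 + 22\right) \frac{-1 + 0}{5 + 0} = 45 \cdot \frac{1}{5} \left(-1\right) = 45 \left(- \frac{1}{5}\right) = -9$)
$\frac{4889 + \left(719 - 1840\right)}{D + 749} = \frac{4889 + \left(719 - 1840\right)}{-9 + 749} = \frac{4889 + \left(719 - 1840\right)}{740} = \left(4889 - 1121\right) \frac{1}{740} = 3768 \cdot \frac{1}{740} = \frac{942}{185}$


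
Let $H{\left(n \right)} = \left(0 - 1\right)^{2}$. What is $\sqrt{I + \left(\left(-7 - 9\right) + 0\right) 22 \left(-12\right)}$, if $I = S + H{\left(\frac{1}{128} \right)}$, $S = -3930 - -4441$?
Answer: $8 \sqrt{74} \approx 68.819$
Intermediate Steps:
$H{\left(n \right)} = 1$ ($H{\left(n \right)} = \left(-1\right)^{2} = 1$)
$S = 511$ ($S = -3930 + 4441 = 511$)
$I = 512$ ($I = 511 + 1 = 512$)
$\sqrt{I + \left(\left(-7 - 9\right) + 0\right) 22 \left(-12\right)} = \sqrt{512 + \left(\left(-7 - 9\right) + 0\right) 22 \left(-12\right)} = \sqrt{512 + \left(-16 + 0\right) 22 \left(-12\right)} = \sqrt{512 + \left(-16\right) 22 \left(-12\right)} = \sqrt{512 - -4224} = \sqrt{512 + 4224} = \sqrt{4736} = 8 \sqrt{74}$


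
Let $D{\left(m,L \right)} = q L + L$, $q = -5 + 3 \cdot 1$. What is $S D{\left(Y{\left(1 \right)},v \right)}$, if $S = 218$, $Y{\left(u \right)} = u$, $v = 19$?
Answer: $-4142$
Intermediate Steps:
$q = -2$ ($q = -5 + 3 = -2$)
$D{\left(m,L \right)} = - L$ ($D{\left(m,L \right)} = - 2 L + L = - L$)
$S D{\left(Y{\left(1 \right)},v \right)} = 218 \left(\left(-1\right) 19\right) = 218 \left(-19\right) = -4142$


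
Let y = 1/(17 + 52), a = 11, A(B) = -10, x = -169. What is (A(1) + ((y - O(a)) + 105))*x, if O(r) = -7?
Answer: -1189591/69 ≈ -17240.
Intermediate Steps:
y = 1/69 ≈ 0.014493
(A(1) + ((y - O(a)) + 105))*x = (-10 + ((1/69 - 1*(-7)) + 105))*(-169) = (-10 + ((1/69 + 7) + 105))*(-169) = (-10 + (484/69 + 105))*(-169) = (-10 + 7729/69)*(-169) = (7039/69)*(-169) = -1189591/69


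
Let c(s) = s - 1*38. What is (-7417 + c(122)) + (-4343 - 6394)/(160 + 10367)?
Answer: -25735076/3509 ≈ -7334.0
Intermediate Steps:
c(s) = -38 + s (c(s) = s - 38 = -38 + s)
(-7417 + c(122)) + (-4343 - 6394)/(160 + 10367) = (-7417 + (-38 + 122)) + (-4343 - 6394)/(160 + 10367) = (-7417 + 84) - 10737/10527 = -7333 - 10737*1/10527 = -7333 - 3579/3509 = -25735076/3509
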